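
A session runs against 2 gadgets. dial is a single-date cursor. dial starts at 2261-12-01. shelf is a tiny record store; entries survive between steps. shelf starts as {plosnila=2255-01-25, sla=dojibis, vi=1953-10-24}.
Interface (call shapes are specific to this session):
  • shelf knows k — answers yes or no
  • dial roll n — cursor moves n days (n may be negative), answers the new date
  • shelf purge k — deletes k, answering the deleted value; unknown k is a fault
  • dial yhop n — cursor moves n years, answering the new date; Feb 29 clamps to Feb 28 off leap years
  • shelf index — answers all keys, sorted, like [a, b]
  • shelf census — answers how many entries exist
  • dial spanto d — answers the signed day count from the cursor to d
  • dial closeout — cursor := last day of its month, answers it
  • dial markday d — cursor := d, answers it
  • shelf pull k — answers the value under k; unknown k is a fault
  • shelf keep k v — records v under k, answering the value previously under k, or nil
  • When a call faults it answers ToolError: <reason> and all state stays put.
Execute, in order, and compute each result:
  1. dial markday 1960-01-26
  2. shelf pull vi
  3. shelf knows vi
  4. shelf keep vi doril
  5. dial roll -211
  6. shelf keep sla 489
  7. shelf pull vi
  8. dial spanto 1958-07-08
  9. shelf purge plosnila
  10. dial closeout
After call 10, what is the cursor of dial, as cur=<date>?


Answer: cur=1959-06-30

Derivation:
Using dial markday using d='1960-01-26', giving 1960-01-26.
I call shelf pull using k='vi', and get 1953-10-24.
Next I call shelf knows using k='vi', yielding yes.
Calling shelf keep using k='vi', v='doril': 1953-10-24.
I invoke dial roll using n='-211', giving 1959-06-29.
Now I run shelf keep using k='sla', v='489', and observe dojibis.
Using shelf pull using k='vi', and observe doril.
Using dial spanto using d='1958-07-08', yielding -356.
Now I run shelf purge using k='plosnila', yielding 2255-01-25.
Invoking dial closeout, yielding 1959-06-30.


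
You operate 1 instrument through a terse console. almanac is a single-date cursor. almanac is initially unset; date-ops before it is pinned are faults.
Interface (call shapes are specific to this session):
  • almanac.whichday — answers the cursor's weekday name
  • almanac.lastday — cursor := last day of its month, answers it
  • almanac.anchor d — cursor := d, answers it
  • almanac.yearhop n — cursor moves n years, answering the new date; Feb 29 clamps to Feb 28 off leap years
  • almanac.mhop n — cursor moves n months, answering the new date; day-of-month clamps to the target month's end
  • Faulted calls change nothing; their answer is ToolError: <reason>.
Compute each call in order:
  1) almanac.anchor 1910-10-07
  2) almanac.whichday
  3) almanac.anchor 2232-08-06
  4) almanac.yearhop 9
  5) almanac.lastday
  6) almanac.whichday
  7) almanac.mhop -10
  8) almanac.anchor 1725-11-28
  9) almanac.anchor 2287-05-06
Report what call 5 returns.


CALL anchor[1910-10-07]
RET  1910-10-07
CALL whichday[]
RET  Friday
CALL anchor[2232-08-06]
RET  2232-08-06
CALL yearhop[9]
RET  2241-08-06
CALL lastday[]
RET  2241-08-31
CALL whichday[]
RET  Tuesday
CALL mhop[-10]
RET  2240-10-31
CALL anchor[1725-11-28]
RET  1725-11-28
CALL anchor[2287-05-06]
RET  2287-05-06

Answer: 2241-08-31


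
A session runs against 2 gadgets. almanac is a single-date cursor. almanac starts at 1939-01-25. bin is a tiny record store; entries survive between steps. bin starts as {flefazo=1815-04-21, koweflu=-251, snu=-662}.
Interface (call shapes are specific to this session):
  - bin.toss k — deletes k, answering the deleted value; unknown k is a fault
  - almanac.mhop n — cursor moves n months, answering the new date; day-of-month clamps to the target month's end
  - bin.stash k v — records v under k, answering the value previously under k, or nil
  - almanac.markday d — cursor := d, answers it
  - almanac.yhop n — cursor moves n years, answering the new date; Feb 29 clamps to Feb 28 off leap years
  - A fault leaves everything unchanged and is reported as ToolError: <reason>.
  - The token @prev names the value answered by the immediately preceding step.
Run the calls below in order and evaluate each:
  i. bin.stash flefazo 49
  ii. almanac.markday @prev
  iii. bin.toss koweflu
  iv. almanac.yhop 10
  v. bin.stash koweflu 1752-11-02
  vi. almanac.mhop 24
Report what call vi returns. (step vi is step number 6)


Answer: 1827-04-21

Derivation:
~$ stash k=flefazo v=49
:: 1815-04-21
~$ markday d=@prev
:: 1815-04-21
~$ toss k=koweflu
:: -251
~$ yhop n=10
:: 1825-04-21
~$ stash k=koweflu v=1752-11-02
:: nil
~$ mhop n=24
:: 1827-04-21


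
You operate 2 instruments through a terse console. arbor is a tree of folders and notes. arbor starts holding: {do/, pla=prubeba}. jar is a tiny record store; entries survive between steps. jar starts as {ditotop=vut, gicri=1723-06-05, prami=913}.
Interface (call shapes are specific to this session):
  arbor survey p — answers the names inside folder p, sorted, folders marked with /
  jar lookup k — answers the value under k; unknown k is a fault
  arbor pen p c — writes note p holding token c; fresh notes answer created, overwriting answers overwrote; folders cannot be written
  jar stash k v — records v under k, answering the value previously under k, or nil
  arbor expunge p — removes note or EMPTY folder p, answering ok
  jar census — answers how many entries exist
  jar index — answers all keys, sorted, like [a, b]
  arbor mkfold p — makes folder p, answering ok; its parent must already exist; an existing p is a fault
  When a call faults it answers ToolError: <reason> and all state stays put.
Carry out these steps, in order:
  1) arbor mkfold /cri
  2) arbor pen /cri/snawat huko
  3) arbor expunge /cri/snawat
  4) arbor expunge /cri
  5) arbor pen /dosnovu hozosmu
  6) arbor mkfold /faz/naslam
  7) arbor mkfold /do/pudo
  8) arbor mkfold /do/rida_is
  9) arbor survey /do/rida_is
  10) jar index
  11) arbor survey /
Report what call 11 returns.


Act: arbor mkfold[p→/cri]
Obs: ok
Act: arbor pen[p→/cri/snawat; c→huko]
Obs: created
Act: arbor expunge[p→/cri/snawat]
Obs: ok
Act: arbor expunge[p→/cri]
Obs: ok
Act: arbor pen[p→/dosnovu; c→hozosmu]
Obs: created
Act: arbor mkfold[p→/faz/naslam]
Obs: ToolError: no parent
Act: arbor mkfold[p→/do/pudo]
Obs: ok
Act: arbor mkfold[p→/do/rida_is]
Obs: ok
Act: arbor survey[p→/do/rida_is]
Obs: []
Act: jar index[]
Obs: [ditotop, gicri, prami]
Act: arbor survey[p→/]
Obs: [do/, dosnovu, pla]

Answer: [do/, dosnovu, pla]


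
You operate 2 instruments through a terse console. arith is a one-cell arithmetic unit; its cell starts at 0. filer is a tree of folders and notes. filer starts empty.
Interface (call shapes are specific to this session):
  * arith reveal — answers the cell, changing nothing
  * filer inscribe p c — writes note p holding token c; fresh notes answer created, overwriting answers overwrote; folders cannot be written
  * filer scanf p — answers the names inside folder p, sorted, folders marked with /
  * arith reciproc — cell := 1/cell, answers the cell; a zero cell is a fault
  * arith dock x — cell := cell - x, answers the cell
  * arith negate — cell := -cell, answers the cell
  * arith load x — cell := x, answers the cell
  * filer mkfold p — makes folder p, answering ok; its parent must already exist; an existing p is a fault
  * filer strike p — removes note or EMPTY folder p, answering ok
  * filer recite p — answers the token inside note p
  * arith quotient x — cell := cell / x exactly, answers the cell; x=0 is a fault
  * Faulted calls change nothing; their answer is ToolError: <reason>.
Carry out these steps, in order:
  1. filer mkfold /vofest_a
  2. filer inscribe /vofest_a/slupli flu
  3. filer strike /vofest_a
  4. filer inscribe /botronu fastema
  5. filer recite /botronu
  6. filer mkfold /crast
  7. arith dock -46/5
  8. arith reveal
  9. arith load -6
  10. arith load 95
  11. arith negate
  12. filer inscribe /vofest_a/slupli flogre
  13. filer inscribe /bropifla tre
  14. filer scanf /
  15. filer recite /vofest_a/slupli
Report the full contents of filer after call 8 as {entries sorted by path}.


Answer: {botronu=fastema, crast/, vofest_a/, vofest_a/slupli=flu}

Derivation:
Invoking filer mkfold with /vofest_a, yielding ok.
I invoke filer inscribe with /vofest_a/slupli, flu, — result: created.
Invoking filer strike with /vofest_a, and observe ToolError: not empty.
I use filer inscribe with /botronu, fastema, and observe created.
Using filer recite with /botronu, → fastema.
I try filer mkfold with /crast, giving ok.
I use arith dock with -46/5, and see 46/5.
I invoke arith reveal(), and observe 46/5.
Then arith load with -6, giving -6.
Using arith load with 95, and see 95.
Then arith negate, which returns -95.
I invoke filer inscribe with /vofest_a/slupli, flogre, giving overwrote.
I try filer inscribe with /bropifla, tre, giving created.
Calling filer scanf with /, which returns [botronu, bropifla, crast/, vofest_a/].
I use filer recite with /vofest_a/slupli, yielding flogre.


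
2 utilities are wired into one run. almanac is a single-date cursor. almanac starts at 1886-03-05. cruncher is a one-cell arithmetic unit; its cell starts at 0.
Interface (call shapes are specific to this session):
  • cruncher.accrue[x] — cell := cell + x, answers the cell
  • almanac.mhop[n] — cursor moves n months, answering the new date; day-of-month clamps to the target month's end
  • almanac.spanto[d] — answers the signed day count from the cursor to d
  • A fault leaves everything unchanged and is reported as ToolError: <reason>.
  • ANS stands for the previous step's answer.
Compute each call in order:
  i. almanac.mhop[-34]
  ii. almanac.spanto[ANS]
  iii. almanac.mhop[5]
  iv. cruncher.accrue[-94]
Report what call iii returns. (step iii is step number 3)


-> almanac.mhop(n='-34')
<- 1883-05-05
-> almanac.spanto(d='ANS')
<- 0
-> almanac.mhop(n='5')
<- 1883-10-05
-> cruncher.accrue(x='-94')
<- -94

Answer: 1883-10-05


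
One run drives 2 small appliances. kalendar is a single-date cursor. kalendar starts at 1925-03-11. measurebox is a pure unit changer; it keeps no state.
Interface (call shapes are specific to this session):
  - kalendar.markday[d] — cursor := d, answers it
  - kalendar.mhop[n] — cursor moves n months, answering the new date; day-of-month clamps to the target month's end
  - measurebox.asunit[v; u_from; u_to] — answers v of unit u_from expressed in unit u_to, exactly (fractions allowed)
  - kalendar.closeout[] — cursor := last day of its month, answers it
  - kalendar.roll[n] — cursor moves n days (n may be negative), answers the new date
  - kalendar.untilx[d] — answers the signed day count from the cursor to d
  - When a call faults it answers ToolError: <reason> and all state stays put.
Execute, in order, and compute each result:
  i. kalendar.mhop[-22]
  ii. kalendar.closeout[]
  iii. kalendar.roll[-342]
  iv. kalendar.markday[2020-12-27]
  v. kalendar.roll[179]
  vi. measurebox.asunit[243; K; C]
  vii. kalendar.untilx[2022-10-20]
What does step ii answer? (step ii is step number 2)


==> kalendar.mhop(n=-22)
<== 1923-05-11
==> kalendar.closeout()
<== 1923-05-31
==> kalendar.roll(n=-342)
<== 1922-06-23
==> kalendar.markday(d=2020-12-27)
<== 2020-12-27
==> kalendar.roll(n=179)
<== 2021-06-24
==> measurebox.asunit(v=243, u_from=K, u_to=C)
<== -603/20
==> kalendar.untilx(d=2022-10-20)
<== 483

Answer: 1923-05-31


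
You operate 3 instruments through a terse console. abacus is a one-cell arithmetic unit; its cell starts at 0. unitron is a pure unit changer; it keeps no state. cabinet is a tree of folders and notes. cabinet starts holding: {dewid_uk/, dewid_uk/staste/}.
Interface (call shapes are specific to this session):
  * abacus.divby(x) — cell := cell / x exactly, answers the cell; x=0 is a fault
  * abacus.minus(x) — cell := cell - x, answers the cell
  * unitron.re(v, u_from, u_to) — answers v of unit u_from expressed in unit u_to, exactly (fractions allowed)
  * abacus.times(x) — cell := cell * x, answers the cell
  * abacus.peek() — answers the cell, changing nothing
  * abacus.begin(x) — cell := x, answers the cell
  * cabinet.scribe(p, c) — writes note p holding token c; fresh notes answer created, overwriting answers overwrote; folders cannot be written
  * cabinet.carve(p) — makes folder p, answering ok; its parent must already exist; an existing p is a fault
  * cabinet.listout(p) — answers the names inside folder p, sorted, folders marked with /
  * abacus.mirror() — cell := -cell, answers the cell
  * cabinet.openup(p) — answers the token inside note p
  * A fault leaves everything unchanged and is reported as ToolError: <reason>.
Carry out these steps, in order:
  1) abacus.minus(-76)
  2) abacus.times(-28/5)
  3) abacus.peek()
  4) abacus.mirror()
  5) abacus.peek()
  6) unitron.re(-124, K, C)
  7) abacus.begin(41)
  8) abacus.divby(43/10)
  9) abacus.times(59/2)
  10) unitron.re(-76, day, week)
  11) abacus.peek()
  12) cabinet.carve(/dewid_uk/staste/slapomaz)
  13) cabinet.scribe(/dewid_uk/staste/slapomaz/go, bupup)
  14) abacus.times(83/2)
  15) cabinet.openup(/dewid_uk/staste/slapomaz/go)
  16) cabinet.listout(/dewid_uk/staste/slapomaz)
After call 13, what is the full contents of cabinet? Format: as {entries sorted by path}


Answer: {dewid_uk/, dewid_uk/staste/, dewid_uk/staste/slapomaz/, dewid_uk/staste/slapomaz/go=bupup}

Derivation:
Now I run minus(x='-76'), and observe 76.
I use times(x='-28/5'), and observe -2128/5.
I use peek(), and see -2128/5.
Next I call mirror(), yielding 2128/5.
Calling peek, and see 2128/5.
I use re(v='-124', u_from='K', u_to='C'), yielding -7943/20.
Invoking begin(x='41'), and get 41.
Calling divby(x='43/10'), yielding 410/43.
I use times(x='59/2'), and see 12095/43.
Using re(v='-76', u_from='day', u_to='week'), giving -76/7.
Using peek(), — result: 12095/43.
I run carve(p='/dewid_uk/staste/slapomaz'), yielding ok.
Invoking scribe(p='/dewid_uk/staste/slapomaz/go', c='bupup'), and observe created.
Invoking times(x='83/2'), giving 1003885/86.
I invoke openup(p='/dewid_uk/staste/slapomaz/go'), → bupup.
Using listout(p='/dewid_uk/staste/slapomaz'), and get [go].


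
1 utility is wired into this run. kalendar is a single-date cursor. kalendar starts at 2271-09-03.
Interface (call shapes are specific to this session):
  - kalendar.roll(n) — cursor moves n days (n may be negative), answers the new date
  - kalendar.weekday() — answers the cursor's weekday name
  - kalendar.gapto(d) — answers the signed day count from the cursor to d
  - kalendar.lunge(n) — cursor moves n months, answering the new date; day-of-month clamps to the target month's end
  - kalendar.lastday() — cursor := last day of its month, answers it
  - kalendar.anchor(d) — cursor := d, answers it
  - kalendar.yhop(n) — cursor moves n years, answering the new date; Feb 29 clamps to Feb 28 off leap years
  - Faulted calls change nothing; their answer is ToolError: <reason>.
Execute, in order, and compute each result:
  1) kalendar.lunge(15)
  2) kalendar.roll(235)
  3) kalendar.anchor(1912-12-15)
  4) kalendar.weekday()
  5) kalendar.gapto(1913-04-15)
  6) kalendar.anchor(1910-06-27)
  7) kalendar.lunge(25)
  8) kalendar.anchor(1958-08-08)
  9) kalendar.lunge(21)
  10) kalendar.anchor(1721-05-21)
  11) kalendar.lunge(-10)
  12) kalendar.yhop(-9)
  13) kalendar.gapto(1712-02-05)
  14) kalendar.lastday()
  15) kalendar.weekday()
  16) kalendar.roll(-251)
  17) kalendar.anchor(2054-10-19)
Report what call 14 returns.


Answer: 1711-07-31

Derivation:
Act: kalendar.lunge[15]
Obs: 2272-12-03
Act: kalendar.roll[235]
Obs: 2273-07-26
Act: kalendar.anchor[1912-12-15]
Obs: 1912-12-15
Act: kalendar.weekday[]
Obs: Sunday
Act: kalendar.gapto[1913-04-15]
Obs: 121
Act: kalendar.anchor[1910-06-27]
Obs: 1910-06-27
Act: kalendar.lunge[25]
Obs: 1912-07-27
Act: kalendar.anchor[1958-08-08]
Obs: 1958-08-08
Act: kalendar.lunge[21]
Obs: 1960-05-08
Act: kalendar.anchor[1721-05-21]
Obs: 1721-05-21
Act: kalendar.lunge[-10]
Obs: 1720-07-21
Act: kalendar.yhop[-9]
Obs: 1711-07-21
Act: kalendar.gapto[1712-02-05]
Obs: 199
Act: kalendar.lastday[]
Obs: 1711-07-31
Act: kalendar.weekday[]
Obs: Friday
Act: kalendar.roll[-251]
Obs: 1710-11-22
Act: kalendar.anchor[2054-10-19]
Obs: 2054-10-19


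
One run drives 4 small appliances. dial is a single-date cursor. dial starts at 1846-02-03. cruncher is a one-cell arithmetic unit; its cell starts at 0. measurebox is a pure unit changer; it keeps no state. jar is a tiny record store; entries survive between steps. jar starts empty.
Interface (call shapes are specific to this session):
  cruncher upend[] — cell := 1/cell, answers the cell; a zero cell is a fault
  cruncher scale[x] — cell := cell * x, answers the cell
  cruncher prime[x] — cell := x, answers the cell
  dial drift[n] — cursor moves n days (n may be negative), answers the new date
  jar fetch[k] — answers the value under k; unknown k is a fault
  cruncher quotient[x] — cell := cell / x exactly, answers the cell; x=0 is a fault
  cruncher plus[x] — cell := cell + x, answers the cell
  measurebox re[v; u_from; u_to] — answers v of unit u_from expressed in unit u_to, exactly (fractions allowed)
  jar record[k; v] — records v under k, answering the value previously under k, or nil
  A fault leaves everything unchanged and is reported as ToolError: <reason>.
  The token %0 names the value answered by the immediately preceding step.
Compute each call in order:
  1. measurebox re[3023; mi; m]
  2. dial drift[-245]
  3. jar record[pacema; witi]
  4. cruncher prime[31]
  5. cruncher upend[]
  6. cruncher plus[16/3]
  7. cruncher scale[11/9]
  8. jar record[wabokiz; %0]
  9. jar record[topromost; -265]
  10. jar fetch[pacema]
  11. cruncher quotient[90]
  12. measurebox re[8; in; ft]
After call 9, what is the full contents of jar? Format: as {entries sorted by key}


Answer: {pacema=witi, topromost=-265, wabokiz=5489/837}

Derivation:
→ measurebox re(v→3023, u_from→mi, u_to→m)
← 608130864/125
→ dial drift(n→-245)
← 1845-06-03
→ jar record(k→pacema, v→witi)
← nil
→ cruncher prime(x→31)
← 31
→ cruncher upend()
← 1/31
→ cruncher plus(x→16/3)
← 499/93
→ cruncher scale(x→11/9)
← 5489/837
→ jar record(k→wabokiz, v→%0)
← nil
→ jar record(k→topromost, v→-265)
← nil
→ jar fetch(k→pacema)
← witi
→ cruncher quotient(x→90)
← 5489/75330
→ measurebox re(v→8, u_from→in, u_to→ft)
← 2/3


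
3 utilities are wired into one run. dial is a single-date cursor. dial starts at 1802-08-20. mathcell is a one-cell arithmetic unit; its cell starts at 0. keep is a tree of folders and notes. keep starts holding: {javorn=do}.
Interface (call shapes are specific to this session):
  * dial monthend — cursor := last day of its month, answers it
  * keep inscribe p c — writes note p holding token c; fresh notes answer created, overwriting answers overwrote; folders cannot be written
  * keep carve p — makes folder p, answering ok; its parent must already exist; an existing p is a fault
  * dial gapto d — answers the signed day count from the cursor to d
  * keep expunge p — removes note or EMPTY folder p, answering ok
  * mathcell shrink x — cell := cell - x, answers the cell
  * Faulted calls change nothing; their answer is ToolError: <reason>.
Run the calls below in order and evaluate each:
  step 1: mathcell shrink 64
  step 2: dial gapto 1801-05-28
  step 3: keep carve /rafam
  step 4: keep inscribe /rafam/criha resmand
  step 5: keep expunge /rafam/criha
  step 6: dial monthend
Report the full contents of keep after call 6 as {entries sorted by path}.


Act: mathcell shrink[x=64]
Obs: -64
Act: dial gapto[d=1801-05-28]
Obs: -449
Act: keep carve[p=/rafam]
Obs: ok
Act: keep inscribe[p=/rafam/criha; c=resmand]
Obs: created
Act: keep expunge[p=/rafam/criha]
Obs: ok
Act: dial monthend[]
Obs: 1802-08-31

Answer: {javorn=do, rafam/}


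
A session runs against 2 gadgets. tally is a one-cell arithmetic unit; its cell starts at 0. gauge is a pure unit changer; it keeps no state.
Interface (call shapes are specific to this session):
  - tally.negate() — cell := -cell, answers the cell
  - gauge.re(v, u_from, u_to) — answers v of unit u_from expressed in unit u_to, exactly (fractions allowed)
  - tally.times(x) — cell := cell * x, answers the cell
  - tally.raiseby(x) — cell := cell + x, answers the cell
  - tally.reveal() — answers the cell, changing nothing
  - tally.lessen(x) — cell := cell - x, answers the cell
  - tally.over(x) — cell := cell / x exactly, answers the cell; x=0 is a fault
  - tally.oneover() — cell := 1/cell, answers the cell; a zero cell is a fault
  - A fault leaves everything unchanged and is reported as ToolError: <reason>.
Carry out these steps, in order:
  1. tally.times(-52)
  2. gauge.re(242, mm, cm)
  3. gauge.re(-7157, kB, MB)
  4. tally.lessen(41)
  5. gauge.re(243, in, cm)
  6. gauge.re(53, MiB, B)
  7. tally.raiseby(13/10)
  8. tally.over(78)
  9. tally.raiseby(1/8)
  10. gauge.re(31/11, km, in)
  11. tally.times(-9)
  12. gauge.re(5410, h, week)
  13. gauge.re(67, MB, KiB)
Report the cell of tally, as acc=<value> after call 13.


Act: times[x=-52]
Obs: 0
Act: re[v=242; u_from=mm; u_to=cm]
Obs: 121/5
Act: re[v=-7157; u_from=kB; u_to=MB]
Obs: -7157/1000
Act: lessen[x=41]
Obs: -41
Act: re[v=243; u_from=in; u_to=cm]
Obs: 30861/50
Act: re[v=53; u_from=MiB; u_to=B]
Obs: 55574528
Act: raiseby[x=13/10]
Obs: -397/10
Act: over[x=78]
Obs: -397/780
Act: raiseby[x=1/8]
Obs: -599/1560
Act: re[v=31/11; u_from=km; u_to=in]
Obs: 155000000/1397
Act: times[x=-9]
Obs: 1797/520
Act: re[v=5410; u_from=h; u_to=week]
Obs: 2705/84
Act: re[v=67; u_from=MB; u_to=KiB]
Obs: 1046875/16

Answer: acc=1797/520


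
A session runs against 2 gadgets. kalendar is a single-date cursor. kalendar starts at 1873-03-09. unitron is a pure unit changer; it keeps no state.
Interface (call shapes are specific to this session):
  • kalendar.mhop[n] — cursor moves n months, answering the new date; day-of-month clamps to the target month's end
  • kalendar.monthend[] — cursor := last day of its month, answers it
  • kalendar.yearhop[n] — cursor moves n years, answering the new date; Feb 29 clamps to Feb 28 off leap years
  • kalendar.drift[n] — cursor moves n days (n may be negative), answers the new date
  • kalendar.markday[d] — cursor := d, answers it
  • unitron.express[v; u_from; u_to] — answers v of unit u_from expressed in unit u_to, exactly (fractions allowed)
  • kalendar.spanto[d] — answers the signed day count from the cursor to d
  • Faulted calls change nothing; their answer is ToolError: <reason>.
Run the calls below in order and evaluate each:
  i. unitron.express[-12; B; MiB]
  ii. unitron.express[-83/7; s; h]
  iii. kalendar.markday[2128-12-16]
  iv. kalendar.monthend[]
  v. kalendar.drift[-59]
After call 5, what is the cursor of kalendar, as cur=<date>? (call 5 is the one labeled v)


CALL express[v='-12'; u_from='B'; u_to='MiB']
RET  -3/262144
CALL express[v='-83/7'; u_from='s'; u_to='h']
RET  -83/25200
CALL markday[d='2128-12-16']
RET  2128-12-16
CALL monthend[]
RET  2128-12-31
CALL drift[n='-59']
RET  2128-11-02

Answer: cur=2128-11-02


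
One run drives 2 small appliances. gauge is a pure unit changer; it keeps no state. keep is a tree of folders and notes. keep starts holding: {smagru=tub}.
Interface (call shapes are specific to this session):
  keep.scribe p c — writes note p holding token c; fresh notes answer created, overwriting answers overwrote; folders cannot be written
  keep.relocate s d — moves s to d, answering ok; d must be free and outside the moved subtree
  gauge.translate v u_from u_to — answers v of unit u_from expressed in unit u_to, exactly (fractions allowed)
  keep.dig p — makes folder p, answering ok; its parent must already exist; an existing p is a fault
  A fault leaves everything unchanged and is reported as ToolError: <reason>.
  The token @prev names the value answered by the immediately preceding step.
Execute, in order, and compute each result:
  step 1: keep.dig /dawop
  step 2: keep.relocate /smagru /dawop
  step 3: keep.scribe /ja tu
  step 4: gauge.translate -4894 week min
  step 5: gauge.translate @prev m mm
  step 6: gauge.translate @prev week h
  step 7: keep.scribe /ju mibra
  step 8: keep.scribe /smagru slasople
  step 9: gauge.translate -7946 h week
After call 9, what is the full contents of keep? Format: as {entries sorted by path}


>> keep.dig(p: /dawop)
<< ok
>> keep.relocate(s: /smagru, d: /dawop)
<< ToolError: exists
>> keep.scribe(p: /ja, c: tu)
<< created
>> gauge.translate(v: -4894, u_from: week, u_to: min)
<< -49331520
>> gauge.translate(v: @prev, u_from: m, u_to: mm)
<< -49331520000
>> gauge.translate(v: @prev, u_from: week, u_to: h)
<< -8287695360000
>> keep.scribe(p: /ju, c: mibra)
<< created
>> keep.scribe(p: /smagru, c: slasople)
<< overwrote
>> gauge.translate(v: -7946, u_from: h, u_to: week)
<< -3973/84

Answer: {dawop/, ja=tu, ju=mibra, smagru=slasople}


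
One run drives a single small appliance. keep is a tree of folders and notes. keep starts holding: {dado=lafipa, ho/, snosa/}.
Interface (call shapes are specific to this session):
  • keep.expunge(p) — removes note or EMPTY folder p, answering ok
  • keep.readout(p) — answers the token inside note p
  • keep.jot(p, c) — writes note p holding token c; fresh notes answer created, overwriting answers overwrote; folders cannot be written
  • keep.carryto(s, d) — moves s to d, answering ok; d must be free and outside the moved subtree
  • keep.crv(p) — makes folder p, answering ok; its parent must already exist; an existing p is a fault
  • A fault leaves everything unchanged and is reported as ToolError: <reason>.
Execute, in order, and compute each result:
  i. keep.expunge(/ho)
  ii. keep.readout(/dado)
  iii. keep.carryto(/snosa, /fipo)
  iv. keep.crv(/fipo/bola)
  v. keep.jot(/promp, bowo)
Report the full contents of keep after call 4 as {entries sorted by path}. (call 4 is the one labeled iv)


> expunge p→/ho
= ok
> readout p→/dado
= lafipa
> carryto s→/snosa d→/fipo
= ok
> crv p→/fipo/bola
= ok
> jot p→/promp c→bowo
= created

Answer: {dado=lafipa, fipo/, fipo/bola/}


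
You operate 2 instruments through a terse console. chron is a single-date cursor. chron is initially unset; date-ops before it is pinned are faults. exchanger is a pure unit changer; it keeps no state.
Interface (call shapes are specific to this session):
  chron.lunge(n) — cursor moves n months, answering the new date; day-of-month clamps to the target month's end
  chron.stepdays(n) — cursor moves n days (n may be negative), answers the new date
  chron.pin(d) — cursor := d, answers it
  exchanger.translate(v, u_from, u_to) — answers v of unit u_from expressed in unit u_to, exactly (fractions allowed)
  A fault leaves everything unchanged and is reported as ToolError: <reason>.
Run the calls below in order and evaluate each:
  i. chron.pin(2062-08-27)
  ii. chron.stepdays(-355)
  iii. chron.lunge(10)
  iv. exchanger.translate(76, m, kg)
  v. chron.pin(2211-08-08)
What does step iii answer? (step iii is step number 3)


Answer: 2062-07-06

Derivation:
Do: chron.pin[d→2062-08-27]
See: 2062-08-27
Do: chron.stepdays[n→-355]
See: 2061-09-06
Do: chron.lunge[n→10]
See: 2062-07-06
Do: exchanger.translate[v→76; u_from→m; u_to→kg]
See: ToolError: incompatible units
Do: chron.pin[d→2211-08-08]
See: 2211-08-08


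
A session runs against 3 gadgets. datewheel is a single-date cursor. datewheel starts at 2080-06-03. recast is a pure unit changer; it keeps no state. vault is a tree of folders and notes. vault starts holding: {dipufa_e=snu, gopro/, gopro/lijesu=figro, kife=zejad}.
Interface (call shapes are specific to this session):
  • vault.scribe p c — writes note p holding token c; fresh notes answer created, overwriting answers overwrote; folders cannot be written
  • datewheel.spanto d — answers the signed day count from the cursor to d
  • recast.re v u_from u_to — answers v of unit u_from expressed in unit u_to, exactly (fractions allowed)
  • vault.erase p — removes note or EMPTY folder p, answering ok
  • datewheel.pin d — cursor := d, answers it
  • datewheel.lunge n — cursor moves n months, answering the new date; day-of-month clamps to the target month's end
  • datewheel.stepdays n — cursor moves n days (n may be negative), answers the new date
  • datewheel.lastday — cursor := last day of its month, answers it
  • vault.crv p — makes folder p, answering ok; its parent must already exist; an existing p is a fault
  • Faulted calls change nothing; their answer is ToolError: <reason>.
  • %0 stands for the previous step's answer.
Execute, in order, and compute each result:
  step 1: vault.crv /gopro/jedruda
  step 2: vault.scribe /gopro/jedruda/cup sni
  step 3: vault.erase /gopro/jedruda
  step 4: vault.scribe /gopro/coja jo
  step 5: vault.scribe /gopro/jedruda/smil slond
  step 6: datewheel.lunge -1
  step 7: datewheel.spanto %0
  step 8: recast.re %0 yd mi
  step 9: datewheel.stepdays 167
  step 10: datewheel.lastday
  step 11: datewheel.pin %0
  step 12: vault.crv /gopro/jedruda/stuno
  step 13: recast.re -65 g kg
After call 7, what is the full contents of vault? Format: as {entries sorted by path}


Answer: {dipufa_e=snu, gopro/, gopro/coja=jo, gopro/jedruda/, gopro/jedruda/cup=sni, gopro/jedruda/smil=slond, gopro/lijesu=figro, kife=zejad}

Derivation:
-- vault.crv(p: /gopro/jedruda) -> ok
-- vault.scribe(p: /gopro/jedruda/cup, c: sni) -> created
-- vault.erase(p: /gopro/jedruda) -> ToolError: not empty
-- vault.scribe(p: /gopro/coja, c: jo) -> created
-- vault.scribe(p: /gopro/jedruda/smil, c: slond) -> created
-- datewheel.lunge(n: -1) -> 2080-05-03
-- datewheel.spanto(d: %0) -> 0
-- recast.re(v: %0, u_from: yd, u_to: mi) -> 0
-- datewheel.stepdays(n: 167) -> 2080-10-17
-- datewheel.lastday() -> 2080-10-31
-- datewheel.pin(d: %0) -> 2080-10-31
-- vault.crv(p: /gopro/jedruda/stuno) -> ok
-- recast.re(v: -65, u_from: g, u_to: kg) -> -13/200


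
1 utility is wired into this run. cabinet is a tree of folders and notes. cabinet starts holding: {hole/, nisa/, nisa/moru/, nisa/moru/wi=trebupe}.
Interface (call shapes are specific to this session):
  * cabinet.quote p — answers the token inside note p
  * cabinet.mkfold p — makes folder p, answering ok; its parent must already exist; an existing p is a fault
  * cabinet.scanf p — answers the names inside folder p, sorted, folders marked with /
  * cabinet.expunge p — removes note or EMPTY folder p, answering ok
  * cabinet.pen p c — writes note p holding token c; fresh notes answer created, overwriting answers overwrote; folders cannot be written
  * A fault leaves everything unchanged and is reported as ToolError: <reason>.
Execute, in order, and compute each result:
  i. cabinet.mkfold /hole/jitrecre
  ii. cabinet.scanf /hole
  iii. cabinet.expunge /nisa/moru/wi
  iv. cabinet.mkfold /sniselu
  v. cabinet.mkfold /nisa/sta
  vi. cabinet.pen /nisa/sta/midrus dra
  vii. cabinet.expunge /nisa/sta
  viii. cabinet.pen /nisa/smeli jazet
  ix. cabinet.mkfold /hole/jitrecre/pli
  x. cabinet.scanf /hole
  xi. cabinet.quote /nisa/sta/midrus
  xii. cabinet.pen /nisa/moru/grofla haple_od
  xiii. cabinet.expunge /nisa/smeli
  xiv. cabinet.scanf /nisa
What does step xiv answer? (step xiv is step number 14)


Answer: [moru/, sta/]

Derivation:
% 1. cabinet.mkfold(/hole/jitrecre) ~> ok
% 2. cabinet.scanf(/hole) ~> [jitrecre/]
% 3. cabinet.expunge(/nisa/moru/wi) ~> ok
% 4. cabinet.mkfold(/sniselu) ~> ok
% 5. cabinet.mkfold(/nisa/sta) ~> ok
% 6. cabinet.pen(/nisa/sta/midrus, dra) ~> created
% 7. cabinet.expunge(/nisa/sta) ~> ToolError: not empty
% 8. cabinet.pen(/nisa/smeli, jazet) ~> created
% 9. cabinet.mkfold(/hole/jitrecre/pli) ~> ok
% 10. cabinet.scanf(/hole) ~> [jitrecre/]
% 11. cabinet.quote(/nisa/sta/midrus) ~> dra
% 12. cabinet.pen(/nisa/moru/grofla, haple_od) ~> created
% 13. cabinet.expunge(/nisa/smeli) ~> ok
% 14. cabinet.scanf(/nisa) ~> [moru/, sta/]


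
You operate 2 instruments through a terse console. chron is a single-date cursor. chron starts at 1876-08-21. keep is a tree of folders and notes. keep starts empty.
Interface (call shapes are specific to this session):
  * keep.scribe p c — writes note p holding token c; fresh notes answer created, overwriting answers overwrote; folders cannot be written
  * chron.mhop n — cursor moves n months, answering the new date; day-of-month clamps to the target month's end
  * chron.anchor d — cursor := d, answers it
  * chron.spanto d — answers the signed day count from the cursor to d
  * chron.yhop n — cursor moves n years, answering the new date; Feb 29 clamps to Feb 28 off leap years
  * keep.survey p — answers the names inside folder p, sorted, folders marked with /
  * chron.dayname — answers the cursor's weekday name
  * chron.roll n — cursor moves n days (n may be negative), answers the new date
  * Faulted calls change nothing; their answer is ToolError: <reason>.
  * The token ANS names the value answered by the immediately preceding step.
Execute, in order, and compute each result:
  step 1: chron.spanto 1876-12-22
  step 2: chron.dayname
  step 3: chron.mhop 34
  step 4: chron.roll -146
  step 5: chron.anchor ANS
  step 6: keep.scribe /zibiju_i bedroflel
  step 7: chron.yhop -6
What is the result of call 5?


Answer: 1879-01-26

Derivation:
Now I run spanto(d=1876-12-22), and get 123.
I call dayname, which returns Monday.
Calling mhop(n=34), and see 1879-06-21.
I invoke roll(n=-146), which returns 1879-01-26.
Then anchor(d=ANS), yielding 1879-01-26.
Invoking scribe(p=/zibiju_i, c=bedroflel), which returns created.
Using yhop(n=-6), and see 1873-01-26.


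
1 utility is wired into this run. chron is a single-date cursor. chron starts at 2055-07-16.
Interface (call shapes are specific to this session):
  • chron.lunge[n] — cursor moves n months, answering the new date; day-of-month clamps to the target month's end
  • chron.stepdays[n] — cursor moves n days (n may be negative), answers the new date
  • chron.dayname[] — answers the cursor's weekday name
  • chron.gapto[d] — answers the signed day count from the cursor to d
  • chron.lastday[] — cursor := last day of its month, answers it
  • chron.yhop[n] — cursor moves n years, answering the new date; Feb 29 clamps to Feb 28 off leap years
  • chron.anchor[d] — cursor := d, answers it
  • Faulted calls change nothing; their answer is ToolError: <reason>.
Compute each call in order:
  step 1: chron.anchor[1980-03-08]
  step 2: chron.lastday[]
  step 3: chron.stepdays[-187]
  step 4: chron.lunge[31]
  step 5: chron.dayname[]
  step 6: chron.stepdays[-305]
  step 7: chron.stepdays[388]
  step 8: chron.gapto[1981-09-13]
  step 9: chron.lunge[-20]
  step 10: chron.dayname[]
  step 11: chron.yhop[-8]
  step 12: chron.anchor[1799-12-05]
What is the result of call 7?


// chron.anchor(1980-03-08) == 1980-03-08
// chron.lastday() == 1980-03-31
// chron.stepdays(-187) == 1979-09-26
// chron.lunge(31) == 1982-04-26
// chron.dayname() == Monday
// chron.stepdays(-305) == 1981-06-25
// chron.stepdays(388) == 1982-07-18
// chron.gapto(1981-09-13) == -308
// chron.lunge(-20) == 1980-11-18
// chron.dayname() == Tuesday
// chron.yhop(-8) == 1972-11-18
// chron.anchor(1799-12-05) == 1799-12-05

Answer: 1982-07-18


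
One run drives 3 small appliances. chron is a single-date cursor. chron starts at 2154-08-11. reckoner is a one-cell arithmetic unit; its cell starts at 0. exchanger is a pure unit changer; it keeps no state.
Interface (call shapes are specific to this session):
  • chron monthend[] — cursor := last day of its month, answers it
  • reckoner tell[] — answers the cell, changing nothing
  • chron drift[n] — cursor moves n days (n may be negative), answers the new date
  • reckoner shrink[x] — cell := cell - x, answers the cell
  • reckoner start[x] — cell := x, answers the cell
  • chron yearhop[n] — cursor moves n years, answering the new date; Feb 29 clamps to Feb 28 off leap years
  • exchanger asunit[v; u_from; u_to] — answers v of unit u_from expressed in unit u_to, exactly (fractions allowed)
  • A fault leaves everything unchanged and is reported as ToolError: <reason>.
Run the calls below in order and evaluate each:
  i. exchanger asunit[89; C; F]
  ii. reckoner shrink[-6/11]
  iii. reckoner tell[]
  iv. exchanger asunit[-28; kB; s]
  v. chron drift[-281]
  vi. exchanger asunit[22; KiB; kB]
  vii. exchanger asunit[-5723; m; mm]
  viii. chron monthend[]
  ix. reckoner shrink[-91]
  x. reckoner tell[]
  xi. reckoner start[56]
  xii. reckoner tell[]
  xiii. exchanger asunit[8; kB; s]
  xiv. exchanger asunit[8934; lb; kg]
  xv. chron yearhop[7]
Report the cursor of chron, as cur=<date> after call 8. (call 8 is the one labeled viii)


;; exchanger asunit(v='89', u_from='C', u_to='F') ~> 961/5
;; reckoner shrink(x='-6/11') ~> 6/11
;; reckoner tell() ~> 6/11
;; exchanger asunit(v='-28', u_from='kB', u_to='s') ~> ToolError: incompatible units
;; chron drift(n='-281') ~> 2153-11-03
;; exchanger asunit(v='22', u_from='KiB', u_to='kB') ~> 2816/125
;; exchanger asunit(v='-5723', u_from='m', u_to='mm') ~> -5723000
;; chron monthend() ~> 2153-11-30
;; reckoner shrink(x='-91') ~> 1007/11
;; reckoner tell() ~> 1007/11
;; reckoner start(x='56') ~> 56
;; reckoner tell() ~> 56
;; exchanger asunit(v='8', u_from='kB', u_to='s') ~> ToolError: incompatible units
;; exchanger asunit(v='8934', u_from='lb', u_to='kg') ~> 202619711679/50000000
;; chron yearhop(n='7') ~> 2160-11-30

Answer: cur=2153-11-30


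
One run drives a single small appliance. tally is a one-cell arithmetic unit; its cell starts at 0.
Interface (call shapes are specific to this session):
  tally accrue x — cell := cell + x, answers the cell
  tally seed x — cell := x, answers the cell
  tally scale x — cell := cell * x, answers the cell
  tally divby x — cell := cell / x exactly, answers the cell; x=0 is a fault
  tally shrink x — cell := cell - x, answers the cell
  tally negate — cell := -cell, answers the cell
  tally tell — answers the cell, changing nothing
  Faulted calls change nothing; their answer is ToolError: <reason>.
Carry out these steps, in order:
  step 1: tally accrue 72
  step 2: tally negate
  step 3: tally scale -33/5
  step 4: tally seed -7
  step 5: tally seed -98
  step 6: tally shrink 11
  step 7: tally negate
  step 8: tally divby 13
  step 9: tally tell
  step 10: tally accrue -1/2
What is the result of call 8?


Step: tally accrue[x: 72]
Result: 72
Step: tally negate[]
Result: -72
Step: tally scale[x: -33/5]
Result: 2376/5
Step: tally seed[x: -7]
Result: -7
Step: tally seed[x: -98]
Result: -98
Step: tally shrink[x: 11]
Result: -109
Step: tally negate[]
Result: 109
Step: tally divby[x: 13]
Result: 109/13
Step: tally tell[]
Result: 109/13
Step: tally accrue[x: -1/2]
Result: 205/26

Answer: 109/13


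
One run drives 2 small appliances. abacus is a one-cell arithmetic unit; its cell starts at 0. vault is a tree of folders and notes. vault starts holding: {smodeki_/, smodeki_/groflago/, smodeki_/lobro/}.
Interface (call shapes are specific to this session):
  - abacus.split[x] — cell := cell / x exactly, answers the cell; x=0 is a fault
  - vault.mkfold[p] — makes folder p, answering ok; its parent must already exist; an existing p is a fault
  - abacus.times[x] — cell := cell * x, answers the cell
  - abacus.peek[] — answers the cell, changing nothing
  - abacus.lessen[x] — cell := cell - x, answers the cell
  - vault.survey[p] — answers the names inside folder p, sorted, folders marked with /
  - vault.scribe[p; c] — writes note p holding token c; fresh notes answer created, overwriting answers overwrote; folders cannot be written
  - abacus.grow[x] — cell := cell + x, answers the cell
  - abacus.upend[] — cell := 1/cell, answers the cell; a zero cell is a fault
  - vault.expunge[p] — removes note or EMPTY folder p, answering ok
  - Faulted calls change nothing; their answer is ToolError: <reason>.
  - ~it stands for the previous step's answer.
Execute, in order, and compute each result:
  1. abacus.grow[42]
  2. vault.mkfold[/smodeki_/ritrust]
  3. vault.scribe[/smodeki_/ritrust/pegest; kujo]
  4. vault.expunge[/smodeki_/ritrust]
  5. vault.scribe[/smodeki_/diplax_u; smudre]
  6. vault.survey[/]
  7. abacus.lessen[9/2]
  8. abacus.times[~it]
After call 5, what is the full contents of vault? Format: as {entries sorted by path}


Answer: {smodeki_/, smodeki_/diplax_u=smudre, smodeki_/groflago/, smodeki_/lobro/, smodeki_/ritrust/, smodeki_/ritrust/pegest=kujo}

Derivation:
I call abacus.grow(x='42'), — result: 42.
Invoking vault.mkfold(p='/smodeki_/ritrust'), and get ok.
I call vault.scribe(p='/smodeki_/ritrust/pegest', c='kujo'), and see created.
Then vault.expunge(p='/smodeki_/ritrust'), — result: ToolError: not empty.
Next I call vault.scribe(p='/smodeki_/diplax_u', c='smudre'), giving created.
I call vault.survey(p='/'): [smodeki_/].
I try abacus.lessen(x='9/2'), which returns 75/2.
I call abacus.times(x='~it'), which returns 5625/4.
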